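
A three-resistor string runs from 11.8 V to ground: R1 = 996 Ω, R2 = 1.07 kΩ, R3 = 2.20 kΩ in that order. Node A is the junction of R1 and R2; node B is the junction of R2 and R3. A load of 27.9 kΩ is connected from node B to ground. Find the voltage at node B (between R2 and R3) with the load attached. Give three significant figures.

At node B, R3 is in parallel with the load: R3‖R_L = 2039 Ω.
Below node A the resistance is R2 + (R3‖R_L) = 3109 Ω, so V_A = 11.8 × 3109/4105 = 8.937 V.
Then V_B = V_A × (R3‖R_L)/(R2 + R3‖R_L) = 8.937 × 2039/3109 = 5.86 V.

V ≈ 5.86 V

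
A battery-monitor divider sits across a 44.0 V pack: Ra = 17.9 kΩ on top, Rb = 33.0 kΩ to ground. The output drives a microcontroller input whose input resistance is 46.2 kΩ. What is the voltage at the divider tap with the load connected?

V_out ≈ 22.8 V

The load sits in parallel with Rb: Rb‖R_L = (33.0 × 46.2) / (33.0 + 46.2) = 19.25 kΩ.
V_out = 44.0 × 19.25 / (17.9 + 19.25) = 44.0 × 19.25/37.15 = 22.8 V.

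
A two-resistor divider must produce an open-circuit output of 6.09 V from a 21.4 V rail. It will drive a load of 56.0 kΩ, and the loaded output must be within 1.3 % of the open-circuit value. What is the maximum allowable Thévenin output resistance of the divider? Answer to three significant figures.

Loading drop = R_th/(R_th + R_L) ≤ 0.0130, so R_th ≤ R_L · ε/(1−ε) = 56.0 kΩ × 0.0130/0.9870 = 738 Ω.

R_th ≤ 738 Ω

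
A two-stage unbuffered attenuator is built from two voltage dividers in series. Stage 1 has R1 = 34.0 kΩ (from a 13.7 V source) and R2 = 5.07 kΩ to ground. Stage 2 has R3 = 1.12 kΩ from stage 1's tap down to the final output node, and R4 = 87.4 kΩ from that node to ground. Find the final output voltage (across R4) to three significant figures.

Stage 2 presents R3+R4 = 88.52 kΩ as a load on stage 1's tap.
Stage 1's lower leg becomes R2‖(R3+R4) = 4.795 kΩ, so V_mid = 13.7 × 4.795/38.80 = 1.693 V.
Stage 2 is itself unloaded: V_out = V_mid × R4/(R3+R4) = 1.693 × 87.4/88.52 = 1.67 V.

V_out ≈ 1.67 V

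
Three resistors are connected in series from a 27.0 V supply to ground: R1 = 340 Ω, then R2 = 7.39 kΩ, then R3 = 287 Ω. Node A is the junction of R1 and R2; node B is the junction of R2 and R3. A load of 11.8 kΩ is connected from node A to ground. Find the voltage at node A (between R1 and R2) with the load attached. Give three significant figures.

V ≈ 25.2 V

Below node A the series string R2+R3 = 7677 Ω sits in parallel with the 11800 Ω load: 4651 Ω.
V_A = 27.0 × 4651/(340 + 4651) = 25.2 V.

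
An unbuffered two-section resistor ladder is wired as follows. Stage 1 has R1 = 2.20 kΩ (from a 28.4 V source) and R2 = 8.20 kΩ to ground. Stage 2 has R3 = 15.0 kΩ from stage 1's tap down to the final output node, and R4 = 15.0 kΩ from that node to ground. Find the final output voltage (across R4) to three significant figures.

V_out ≈ 10.6 V

Stage 2 presents R3+R4 = 30.00 kΩ as a load on stage 1's tap.
Stage 1's lower leg becomes R2‖(R3+R4) = 6.440 kΩ, so V_mid = 28.4 × 6.440/8.640 = 21.17 V.
Stage 2 is itself unloaded: V_out = V_mid × R4/(R3+R4) = 21.17 × 15.0/30.00 = 10.6 V.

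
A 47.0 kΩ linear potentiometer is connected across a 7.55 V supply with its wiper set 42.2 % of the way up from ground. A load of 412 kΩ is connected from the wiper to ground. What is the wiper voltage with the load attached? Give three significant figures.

V ≈ 3.10 V

The wiper splits the pot into (1−α)R = 27.17 kΩ above and αR = 19.83 kΩ below.
Lower section ‖ load = 18.92 kΩ.
V_wiper = 7.55 × 18.92/(27.17 + 18.92) = 3.10 V.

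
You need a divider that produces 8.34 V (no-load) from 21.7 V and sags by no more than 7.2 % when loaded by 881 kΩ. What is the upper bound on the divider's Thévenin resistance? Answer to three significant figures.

R_th ≤ 68.4 kΩ

Loading drop = R_th/(R_th + R_L) ≤ 0.0720, so R_th ≤ R_L · ε/(1−ε) = 881 kΩ × 0.0720/0.9280 = 68.4 kΩ.
(Any R1, R2 with R2/(R1+R2) = 0.384 and R1‖R2 ≤ 68.4 kΩ will meet the spec.)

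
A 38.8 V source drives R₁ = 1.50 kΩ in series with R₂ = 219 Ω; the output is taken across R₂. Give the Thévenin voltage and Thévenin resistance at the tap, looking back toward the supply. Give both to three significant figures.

V_th = 4.94 V, R_th = 191 Ω

V_th is the open-circuit tap voltage: 38.8 × 219/(1500 + 219) = 4.94 V.
With the supply zeroed, R₁ and R₂ appear in parallel from the tap: R_th = R₁‖R₂ = (1500 × 219)/1719 = 191 Ω.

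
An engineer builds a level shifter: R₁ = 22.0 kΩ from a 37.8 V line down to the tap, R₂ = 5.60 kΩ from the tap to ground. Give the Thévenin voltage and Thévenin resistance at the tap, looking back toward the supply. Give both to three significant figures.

V_th = 7.67 V, R_th = 4.46 kΩ

V_th is the open-circuit tap voltage: 37.8 × 5.60/(22.0 + 5.60) = 7.67 V.
With the supply zeroed, R₁ and R₂ appear in parallel from the tap: R_th = R₁‖R₂ = (22.0 × 5.60)/27.60 = 4.46 kΩ.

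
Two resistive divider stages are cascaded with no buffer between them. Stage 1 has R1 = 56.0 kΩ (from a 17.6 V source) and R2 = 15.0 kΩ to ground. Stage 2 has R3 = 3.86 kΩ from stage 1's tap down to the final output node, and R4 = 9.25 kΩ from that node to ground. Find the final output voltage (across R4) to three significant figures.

Stage 2 presents R3+R4 = 13.11 kΩ as a load on stage 1's tap.
Stage 1's lower leg becomes R2‖(R3+R4) = 6.996 kΩ, so V_mid = 17.6 × 6.996/63.00 = 1.954 V.
Stage 2 is itself unloaded: V_out = V_mid × R4/(R3+R4) = 1.954 × 9.25/13.11 = 1.38 V.

V_out ≈ 1.38 V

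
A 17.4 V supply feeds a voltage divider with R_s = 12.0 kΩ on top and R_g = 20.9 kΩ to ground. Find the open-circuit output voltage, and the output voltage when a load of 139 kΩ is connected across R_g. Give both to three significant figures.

Unloaded: 11.1 V; loaded: 10.5 V

Open-circuit: V = 17.4 × 20.9/(12.0 + 20.9) = 11.1 V.
With the load, R_g becomes R_g‖R_L = 18.17 kΩ, so V = 17.4 × 18.17/30.17 = 10.5 V.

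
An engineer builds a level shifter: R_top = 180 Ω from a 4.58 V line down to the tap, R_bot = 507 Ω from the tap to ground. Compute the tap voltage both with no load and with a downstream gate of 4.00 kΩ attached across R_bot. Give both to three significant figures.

Unloaded: 3.38 V; loaded: 3.27 V

Open-circuit: V = 4.58 × 507/(180 + 507) = 3.38 V.
With the load, R_bot becomes R_bot‖R_L = 450.0 Ω, so V = 4.58 × 450.0/630.0 = 3.27 V.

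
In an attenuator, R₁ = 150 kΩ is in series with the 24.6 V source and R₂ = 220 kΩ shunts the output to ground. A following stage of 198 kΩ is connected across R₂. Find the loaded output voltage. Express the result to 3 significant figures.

The load sits in parallel with R₂: R₂‖R_L = (220 × 198) / (220 + 198) = 104.2 kΩ.
V_out = 24.6 × 104.2 / (150 + 104.2) = 24.6 × 104.2/254.2 = 10.1 V.

V_out ≈ 10.1 V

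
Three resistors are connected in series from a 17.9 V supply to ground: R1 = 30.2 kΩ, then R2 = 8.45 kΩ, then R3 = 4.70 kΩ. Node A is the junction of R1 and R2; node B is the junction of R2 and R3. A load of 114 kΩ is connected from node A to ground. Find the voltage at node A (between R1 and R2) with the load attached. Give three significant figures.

V ≈ 5.03 V

Below node A the series string R2+R3 = 13.15 kΩ sits in parallel with the 114 kΩ load: 11.79 kΩ.
V_A = 17.9 × 11.79/(30.2 + 11.79) = 5.03 V.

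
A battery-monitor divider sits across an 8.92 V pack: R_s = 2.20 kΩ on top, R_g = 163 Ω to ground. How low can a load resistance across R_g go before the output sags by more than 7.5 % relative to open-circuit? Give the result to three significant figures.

Output resistance R_th = R_s‖R_g = (2200 × 163)/2363 = 151.8 Ω.
The fractional drop is R_th/(R_th + R_L); requiring this ≤ 0.0750 gives R_L ≥ R_th(1/0.0750 − 1) = 151.8 × 12.33 = 1.87 kΩ.

R_L(min) ≈ 1.87 kΩ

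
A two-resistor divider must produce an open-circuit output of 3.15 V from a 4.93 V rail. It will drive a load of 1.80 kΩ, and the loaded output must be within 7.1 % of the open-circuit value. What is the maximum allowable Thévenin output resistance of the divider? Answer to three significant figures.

R_th ≤ 138 Ω

Loading drop = R_th/(R_th + R_L) ≤ 0.0710, so R_th ≤ R_L · ε/(1−ε) = 1.80 kΩ × 0.0710/0.9290 = 138 Ω.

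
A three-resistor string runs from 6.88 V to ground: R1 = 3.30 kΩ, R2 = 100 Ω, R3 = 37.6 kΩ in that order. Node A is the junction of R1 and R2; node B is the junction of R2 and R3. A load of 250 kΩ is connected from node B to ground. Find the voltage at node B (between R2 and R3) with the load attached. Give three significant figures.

V ≈ 6.23 V

At node B, R3 is in parallel with the load: R3‖R_L = 32680 Ω.
Below node A the resistance is R2 + (R3‖R_L) = 32780 Ω, so V_A = 6.88 × 32780/36080 = 6.251 V.
Then V_B = V_A × (R3‖R_L)/(R2 + R3‖R_L) = 6.251 × 32680/32780 = 6.23 V.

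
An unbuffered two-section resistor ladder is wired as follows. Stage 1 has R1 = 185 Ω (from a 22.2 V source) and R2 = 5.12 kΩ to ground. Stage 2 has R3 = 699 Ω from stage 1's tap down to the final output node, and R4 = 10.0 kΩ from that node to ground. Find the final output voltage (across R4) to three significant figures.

V_out ≈ 19.7 V

Stage 2 presents R3+R4 = 10700 Ω as a load on stage 1's tap.
Stage 1's lower leg becomes R2‖(R3+R4) = 3463 Ω, so V_mid = 22.2 × 3463/3648 = 21.07 V.
Stage 2 is itself unloaded: V_out = V_mid × R4/(R3+R4) = 21.07 × 10000/10700 = 19.7 V.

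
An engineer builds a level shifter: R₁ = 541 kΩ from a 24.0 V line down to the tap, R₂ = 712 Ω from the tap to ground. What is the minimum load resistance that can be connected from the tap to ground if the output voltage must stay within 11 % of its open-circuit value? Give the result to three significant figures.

R_L(min) ≈ 5.75 kΩ

Output resistance R_th = R₁‖R₂ = (541000 × 712)/541700 = 711.1 Ω.
The fractional drop is R_th/(R_th + R_L); requiring this ≤ 0.110 gives R_L ≥ R_th(1/0.110 − 1) = 711.1 × 8.091 = 5.75 kΩ.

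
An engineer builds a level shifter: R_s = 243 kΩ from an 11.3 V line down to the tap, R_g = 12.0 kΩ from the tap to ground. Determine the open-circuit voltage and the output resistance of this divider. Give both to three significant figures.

V_th is the open-circuit tap voltage: 11.3 × 12.0/(243 + 12.0) = 0.532 V.
With the supply zeroed, R_s and R_g appear in parallel from the tap: R_th = R_s‖R_g = (243 × 12.0)/255.0 = 11.4 kΩ.

V_th = 0.532 V, R_th = 11.4 kΩ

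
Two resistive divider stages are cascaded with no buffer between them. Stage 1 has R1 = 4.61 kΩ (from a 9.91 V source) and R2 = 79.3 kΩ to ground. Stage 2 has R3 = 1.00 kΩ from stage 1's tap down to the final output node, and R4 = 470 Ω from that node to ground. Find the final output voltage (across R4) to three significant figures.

V_out ≈ 0.755 V

Stage 2 presents R3+R4 = 1470 Ω as a load on stage 1's tap.
Stage 1's lower leg becomes R2‖(R3+R4) = 1443 Ω, so V_mid = 9.91 × 1443/6053 = 2.363 V.
Stage 2 is itself unloaded: V_out = V_mid × R4/(R3+R4) = 2.363 × 470/1470 = 0.755 V.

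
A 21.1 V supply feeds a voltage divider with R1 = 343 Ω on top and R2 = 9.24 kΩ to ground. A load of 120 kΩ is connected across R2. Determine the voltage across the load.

V_out ≈ 20.3 V

The load sits in parallel with R2: R2‖R_L = (9240 × 120000) / (9240 + 120000) = 8579 Ω.
V_out = 21.1 × 8579 / (343 + 8579) = 21.1 × 8579/8922 = 20.3 V.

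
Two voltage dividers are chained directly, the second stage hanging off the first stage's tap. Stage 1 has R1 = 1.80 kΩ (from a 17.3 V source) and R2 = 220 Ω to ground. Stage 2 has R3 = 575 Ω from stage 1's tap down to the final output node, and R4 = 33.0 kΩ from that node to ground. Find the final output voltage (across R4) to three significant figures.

Stage 2 presents R3+R4 = 33580 Ω as a load on stage 1's tap.
Stage 1's lower leg becomes R2‖(R3+R4) = 218.6 Ω, so V_mid = 17.3 × 218.6/2019 = 1.873 V.
Stage 2 is itself unloaded: V_out = V_mid × R4/(R3+R4) = 1.873 × 33000/33580 = 1.84 V.

V_out ≈ 1.84 V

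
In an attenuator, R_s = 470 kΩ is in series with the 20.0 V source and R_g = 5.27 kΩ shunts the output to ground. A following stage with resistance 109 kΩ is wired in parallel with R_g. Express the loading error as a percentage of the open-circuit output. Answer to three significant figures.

The divider's output (Thévenin) resistance is R_s‖R_g = 5.212 kΩ.
Fractional drop under load = R_th/(R_th + R_L) = 5.212 / (5.212 + 109) = 0.04563.
So the output falls by 4.56 %.

4.56 %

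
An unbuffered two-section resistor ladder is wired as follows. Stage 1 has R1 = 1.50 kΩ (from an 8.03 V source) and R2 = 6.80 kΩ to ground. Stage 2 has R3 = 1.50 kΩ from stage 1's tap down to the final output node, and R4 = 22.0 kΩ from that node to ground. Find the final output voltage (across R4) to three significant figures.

V_out ≈ 5.85 V

Stage 2 presents R3+R4 = 23.50 kΩ as a load on stage 1's tap.
Stage 1's lower leg becomes R2‖(R3+R4) = 5.274 kΩ, so V_mid = 8.03 × 5.274/6.774 = 6.252 V.
Stage 2 is itself unloaded: V_out = V_mid × R4/(R3+R4) = 6.252 × 22.0/23.50 = 5.85 V.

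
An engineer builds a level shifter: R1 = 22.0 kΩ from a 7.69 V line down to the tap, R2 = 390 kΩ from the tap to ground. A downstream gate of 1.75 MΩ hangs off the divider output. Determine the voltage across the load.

The load sits in parallel with R2: R2‖R_L = (390 × 1750) / (390 + 1750) = 318.9 kΩ.
V_out = 7.69 × 318.9 / (22.0 + 318.9) = 7.69 × 318.9/340.9 = 7.19 V.

V_out ≈ 7.19 V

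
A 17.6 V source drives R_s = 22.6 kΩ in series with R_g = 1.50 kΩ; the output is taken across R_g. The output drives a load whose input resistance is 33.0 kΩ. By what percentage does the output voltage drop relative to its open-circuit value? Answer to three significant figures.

The divider's output (Thévenin) resistance is R_s‖R_g = 1.407 kΩ.
Fractional drop under load = R_th/(R_th + R_L) = 1.407 / (1.407 + 33.0) = 0.04088.
So the output falls by 4.09 %.

4.09 %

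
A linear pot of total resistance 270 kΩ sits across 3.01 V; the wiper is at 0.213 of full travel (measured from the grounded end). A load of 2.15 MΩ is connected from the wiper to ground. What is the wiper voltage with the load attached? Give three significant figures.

The wiper splits the pot into (1−α)R = 212.5 kΩ above and αR = 57.51 kΩ below.
Lower section ‖ load = 56.01 kΩ.
V_wiper = 3.01 × 56.01/(212.5 + 56.01) = 0.628 V.

V ≈ 0.628 V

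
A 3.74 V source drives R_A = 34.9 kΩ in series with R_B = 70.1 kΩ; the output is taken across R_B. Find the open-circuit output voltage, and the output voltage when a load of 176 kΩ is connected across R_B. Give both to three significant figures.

Unloaded: 2.50 V; loaded: 2.20 V

Open-circuit: V = 3.74 × 70.1/(34.9 + 70.1) = 2.50 V.
With the load, R_B becomes R_B‖R_L = 50.13 kΩ, so V = 3.74 × 50.13/85.03 = 2.20 V.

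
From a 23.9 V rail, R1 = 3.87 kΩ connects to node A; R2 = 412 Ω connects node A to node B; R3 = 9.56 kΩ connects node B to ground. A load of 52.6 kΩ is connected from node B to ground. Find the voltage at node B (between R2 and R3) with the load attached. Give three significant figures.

V ≈ 15.6 V

At node B, R3 is in parallel with the load: R3‖R_L = 8090 Ω.
Below node A the resistance is R2 + (R3‖R_L) = 8502 Ω, so V_A = 23.9 × 8502/12370 = 16.42 V.
Then V_B = V_A × (R3‖R_L)/(R2 + R3‖R_L) = 16.42 × 8090/8502 = 15.6 V.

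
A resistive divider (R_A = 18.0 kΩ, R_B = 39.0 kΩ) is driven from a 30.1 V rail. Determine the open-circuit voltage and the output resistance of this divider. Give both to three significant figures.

V_th is the open-circuit tap voltage: 30.1 × 39.0/(18.0 + 39.0) = 20.6 V.
With the supply zeroed, R_A and R_B appear in parallel from the tap: R_th = R_A‖R_B = (18.0 × 39.0)/57.00 = 12.3 kΩ.

V_th = 20.6 V, R_th = 12.3 kΩ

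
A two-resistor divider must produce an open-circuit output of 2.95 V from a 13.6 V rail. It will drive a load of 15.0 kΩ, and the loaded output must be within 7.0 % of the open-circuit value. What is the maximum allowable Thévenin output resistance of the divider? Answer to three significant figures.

Loading drop = R_th/(R_th + R_L) ≤ 0.0700, so R_th ≤ R_L · ε/(1−ε) = 15.0 kΩ × 0.0700/0.9300 = 1.13 kΩ.
(Any R1, R2 with R2/(R1+R2) = 0.217 and R1‖R2 ≤ 1.13 kΩ will meet the spec.)

R_th ≤ 1.13 kΩ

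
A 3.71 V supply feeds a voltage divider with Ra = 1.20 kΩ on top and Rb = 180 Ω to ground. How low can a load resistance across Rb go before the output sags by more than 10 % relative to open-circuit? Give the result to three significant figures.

Output resistance R_th = Ra‖Rb = (1200 × 180)/1380 = 156.5 Ω.
The fractional drop is R_th/(R_th + R_L); requiring this ≤ 0.100 gives R_L ≥ R_th(1/0.100 − 1) = 156.5 × 9.000 = 1.41 kΩ.

R_L(min) ≈ 1.41 kΩ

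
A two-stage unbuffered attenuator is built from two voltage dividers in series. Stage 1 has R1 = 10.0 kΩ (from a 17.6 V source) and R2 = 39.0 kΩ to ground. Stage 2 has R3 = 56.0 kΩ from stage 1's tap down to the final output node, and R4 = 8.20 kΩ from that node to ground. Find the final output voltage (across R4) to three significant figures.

V_out ≈ 1.59 V

Stage 2 presents R3+R4 = 64.20 kΩ as a load on stage 1's tap.
Stage 1's lower leg becomes R2‖(R3+R4) = 24.26 kΩ, so V_mid = 17.6 × 24.26/34.26 = 12.46 V.
Stage 2 is itself unloaded: V_out = V_mid × R4/(R3+R4) = 12.46 × 8.20/64.20 = 1.59 V.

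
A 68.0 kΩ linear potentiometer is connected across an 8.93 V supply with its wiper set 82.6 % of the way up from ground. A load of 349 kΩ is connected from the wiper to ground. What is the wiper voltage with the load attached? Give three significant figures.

The wiper splits the pot into (1−α)R = 11.83 kΩ above and αR = 56.17 kΩ below.
Lower section ‖ load = 48.38 kΩ.
V_wiper = 8.93 × 48.38/(11.83 + 48.38) = 7.18 V.

V ≈ 7.18 V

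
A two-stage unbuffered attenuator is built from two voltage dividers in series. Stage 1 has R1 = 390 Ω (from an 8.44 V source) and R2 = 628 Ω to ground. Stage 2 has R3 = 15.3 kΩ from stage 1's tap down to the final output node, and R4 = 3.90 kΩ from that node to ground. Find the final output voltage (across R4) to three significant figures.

Stage 2 presents R3+R4 = 19200 Ω as a load on stage 1's tap.
Stage 1's lower leg becomes R2‖(R3+R4) = 608.1 Ω, so V_mid = 8.44 × 608.1/998.1 = 5.142 V.
Stage 2 is itself unloaded: V_out = V_mid × R4/(R3+R4) = 5.142 × 3900/19200 = 1.04 V.

V_out ≈ 1.04 V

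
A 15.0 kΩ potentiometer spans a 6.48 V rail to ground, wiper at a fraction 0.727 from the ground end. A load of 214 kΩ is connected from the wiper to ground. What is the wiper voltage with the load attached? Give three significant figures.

The wiper splits the pot into (1−α)R = 4.095 kΩ above and αR = 10.90 kΩ below.
Lower section ‖ load = 10.38 kΩ.
V_wiper = 6.48 × 10.38/(4.095 + 10.38) = 4.65 V.

V ≈ 4.65 V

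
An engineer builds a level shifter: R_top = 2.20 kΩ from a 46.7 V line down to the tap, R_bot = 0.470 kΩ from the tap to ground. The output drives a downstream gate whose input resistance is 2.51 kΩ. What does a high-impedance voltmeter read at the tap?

V_out ≈ 7.12 V

The load sits in parallel with R_bot: R_bot‖R_L = (470 × 2510) / (470 + 2510) = 395.9 Ω.
V_out = 46.7 × 395.9 / (2200 + 395.9) = 46.7 × 395.9/2596 = 7.12 V.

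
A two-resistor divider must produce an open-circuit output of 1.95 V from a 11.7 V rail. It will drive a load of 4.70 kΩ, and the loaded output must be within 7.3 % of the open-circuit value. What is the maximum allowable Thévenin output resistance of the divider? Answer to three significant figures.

Loading drop = R_th/(R_th + R_L) ≤ 0.0730, so R_th ≤ R_L · ε/(1−ε) = 4.70 kΩ × 0.0730/0.9270 = 370 Ω.

R_th ≤ 370 Ω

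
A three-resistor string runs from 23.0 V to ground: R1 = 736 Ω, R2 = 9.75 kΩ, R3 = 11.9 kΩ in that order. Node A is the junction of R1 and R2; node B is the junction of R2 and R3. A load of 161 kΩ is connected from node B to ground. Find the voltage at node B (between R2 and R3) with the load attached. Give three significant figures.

V ≈ 11.8 V

At node B, R3 is in parallel with the load: R3‖R_L = 11080 Ω.
Below node A the resistance is R2 + (R3‖R_L) = 20830 Ω, so V_A = 23.0 × 20830/21570 = 22.22 V.
Then V_B = V_A × (R3‖R_L)/(R2 + R3‖R_L) = 22.22 × 11080/20830 = 11.8 V.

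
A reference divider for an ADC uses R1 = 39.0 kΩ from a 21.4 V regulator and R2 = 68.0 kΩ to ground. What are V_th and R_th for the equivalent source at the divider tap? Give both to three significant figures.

V_th is the open-circuit tap voltage: 21.4 × 68.0/(39.0 + 68.0) = 13.6 V.
With the supply zeroed, R1 and R2 appear in parallel from the tap: R_th = R1‖R2 = (39.0 × 68.0)/107.0 = 24.8 kΩ.

V_th = 13.6 V, R_th = 24.8 kΩ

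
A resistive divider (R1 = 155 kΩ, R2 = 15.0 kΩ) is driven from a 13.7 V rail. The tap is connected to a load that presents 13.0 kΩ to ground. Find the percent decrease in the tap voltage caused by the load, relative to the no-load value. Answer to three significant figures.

The divider's output (Thévenin) resistance is R1‖R2 = 13.68 kΩ.
Fractional drop under load = R_th/(R_th + R_L) = 13.68 / (13.68 + 13.0) = 0.5127.
So the output falls by 51.3 %.

51.3 %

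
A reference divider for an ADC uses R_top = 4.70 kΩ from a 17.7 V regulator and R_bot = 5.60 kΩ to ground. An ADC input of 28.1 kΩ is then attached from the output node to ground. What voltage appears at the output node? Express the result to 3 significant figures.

V_out ≈ 8.82 V

The load sits in parallel with R_bot: R_bot‖R_L = (5.60 × 28.1) / (5.60 + 28.1) = 4.669 kΩ.
V_out = 17.7 × 4.669 / (4.70 + 4.669) = 17.7 × 4.669/9.369 = 8.82 V.
(Unloaded it would have been 9.62 V.)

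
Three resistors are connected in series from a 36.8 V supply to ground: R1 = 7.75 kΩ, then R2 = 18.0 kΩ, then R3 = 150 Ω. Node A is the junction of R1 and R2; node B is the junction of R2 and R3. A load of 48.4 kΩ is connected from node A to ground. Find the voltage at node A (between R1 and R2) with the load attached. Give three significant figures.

V ≈ 23.2 V

Below node A the series string R2+R3 = 18150 Ω sits in parallel with the 48400 Ω load: 13200 Ω.
V_A = 36.8 × 13200/(7750 + 13200) = 23.2 V.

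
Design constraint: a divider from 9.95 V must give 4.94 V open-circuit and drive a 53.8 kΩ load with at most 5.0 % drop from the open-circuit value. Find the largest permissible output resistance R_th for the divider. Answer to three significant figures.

R_th ≤ 2.83 kΩ

Loading drop = R_th/(R_th + R_L) ≤ 0.0500, so R_th ≤ R_L · ε/(1−ε) = 53.8 kΩ × 0.0500/0.9500 = 2.83 kΩ.
(Any R1, R2 with R2/(R1+R2) = 0.496 and R1‖R2 ≤ 2.83 kΩ will meet the spec.)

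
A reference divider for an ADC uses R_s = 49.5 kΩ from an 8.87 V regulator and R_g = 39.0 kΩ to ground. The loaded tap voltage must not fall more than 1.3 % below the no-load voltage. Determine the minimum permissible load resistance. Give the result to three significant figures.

Output resistance R_th = R_s‖R_g = (49.5 × 39.0)/88.50 = 21.81 kΩ.
The fractional drop is R_th/(R_th + R_L); requiring this ≤ 0.0130 gives R_L ≥ R_th(1/0.0130 − 1) = 21.81 × 75.92 = 1.66 MΩ.

R_L(min) ≈ 1.66 MΩ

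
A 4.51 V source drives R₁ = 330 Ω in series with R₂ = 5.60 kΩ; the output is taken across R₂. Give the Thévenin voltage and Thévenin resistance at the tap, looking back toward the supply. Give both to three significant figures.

V_th = 4.26 V, R_th = 312 Ω

V_th is the open-circuit tap voltage: 4.51 × 5600/(330 + 5600) = 4.26 V.
With the supply zeroed, R₁ and R₂ appear in parallel from the tap: R_th = R₁‖R₂ = (330 × 5600)/5930 = 312 Ω.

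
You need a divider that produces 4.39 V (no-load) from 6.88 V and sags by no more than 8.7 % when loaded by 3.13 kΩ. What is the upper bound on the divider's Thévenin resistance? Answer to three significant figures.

Loading drop = R_th/(R_th + R_L) ≤ 0.0870, so R_th ≤ R_L · ε/(1−ε) = 3.13 kΩ × 0.0870/0.9130 = 298 Ω.
(Any R1, R2 with R2/(R1+R2) = 0.638 and R1‖R2 ≤ 298 Ω will meet the spec.)

R_th ≤ 298 Ω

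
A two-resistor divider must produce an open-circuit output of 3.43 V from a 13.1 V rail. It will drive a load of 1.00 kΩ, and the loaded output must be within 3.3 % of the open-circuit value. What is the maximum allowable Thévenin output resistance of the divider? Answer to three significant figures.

R_th ≤ 34.1 Ω

Loading drop = R_th/(R_th + R_L) ≤ 0.0330, so R_th ≤ R_L · ε/(1−ε) = 1.00 kΩ × 0.0330/0.9670 = 34.1 Ω.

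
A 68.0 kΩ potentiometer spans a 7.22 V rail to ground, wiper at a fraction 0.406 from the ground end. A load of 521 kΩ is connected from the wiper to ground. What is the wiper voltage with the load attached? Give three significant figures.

The wiper splits the pot into (1−α)R = 40.39 kΩ above and αR = 27.61 kΩ below.
Lower section ‖ load = 26.22 kΩ.
V_wiper = 7.22 × 26.22/(40.39 + 26.22) = 2.84 V.

V ≈ 2.84 V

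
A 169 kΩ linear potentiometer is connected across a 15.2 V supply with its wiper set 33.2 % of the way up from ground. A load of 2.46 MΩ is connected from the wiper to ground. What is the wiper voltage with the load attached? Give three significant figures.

The wiper splits the pot into (1−α)R = 112.9 kΩ above and αR = 56.11 kΩ below.
Lower section ‖ load = 54.86 kΩ.
V_wiper = 15.2 × 54.86/(112.9 + 54.86) = 4.97 V.

V ≈ 4.97 V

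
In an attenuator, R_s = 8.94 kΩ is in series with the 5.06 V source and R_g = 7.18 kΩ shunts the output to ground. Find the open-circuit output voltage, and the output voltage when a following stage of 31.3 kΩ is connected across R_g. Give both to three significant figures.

Open-circuit: V = 5.06 × 7.18/(8.94 + 7.18) = 2.25 V.
With the load, R_g becomes R_g‖R_L = 5.840 kΩ, so V = 5.06 × 5.840/14.78 = 2.00 V.

Unloaded: 2.25 V; loaded: 2.00 V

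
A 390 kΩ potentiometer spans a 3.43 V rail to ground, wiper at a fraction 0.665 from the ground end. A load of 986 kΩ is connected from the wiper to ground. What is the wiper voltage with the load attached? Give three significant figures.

The wiper splits the pot into (1−α)R = 130.6 kΩ above and αR = 259.4 kΩ below.
Lower section ‖ load = 205.3 kΩ.
V_wiper = 3.43 × 205.3/(130.6 + 205.3) = 2.10 V.

V ≈ 2.10 V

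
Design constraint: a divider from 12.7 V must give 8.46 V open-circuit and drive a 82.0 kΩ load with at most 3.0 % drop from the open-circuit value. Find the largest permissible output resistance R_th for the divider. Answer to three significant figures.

R_th ≤ 2.54 kΩ

Loading drop = R_th/(R_th + R_L) ≤ 0.0300, so R_th ≤ R_L · ε/(1−ε) = 82.0 kΩ × 0.0300/0.9700 = 2.54 kΩ.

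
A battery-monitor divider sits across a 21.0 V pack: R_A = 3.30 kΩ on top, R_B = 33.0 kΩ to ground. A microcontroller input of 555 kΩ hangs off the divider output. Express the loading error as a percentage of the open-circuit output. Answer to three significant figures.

The divider's output (Thévenin) resistance is R_A‖R_B = 3.000 kΩ.
Fractional drop under load = R_th/(R_th + R_L) = 3.000 / (3.000 + 555) = 0.005376.
So the output falls by 0.538 %.

0.538 %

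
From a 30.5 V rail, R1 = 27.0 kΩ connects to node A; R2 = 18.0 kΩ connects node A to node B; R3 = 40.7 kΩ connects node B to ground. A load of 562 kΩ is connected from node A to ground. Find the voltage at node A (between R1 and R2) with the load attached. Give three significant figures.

V ≈ 20.2 V

Below node A the series string R2+R3 = 58.70 kΩ sits in parallel with the 562 kΩ load: 53.15 kΩ.
V_A = 30.5 × 53.15/(27.0 + 53.15) = 20.2 V.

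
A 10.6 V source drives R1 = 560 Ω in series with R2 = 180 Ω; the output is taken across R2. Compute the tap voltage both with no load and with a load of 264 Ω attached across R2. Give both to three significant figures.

Unloaded: 2.58 V; loaded: 1.70 V

Open-circuit: V = 10.6 × 180/(560 + 180) = 2.58 V.
With the load, R2 becomes R2‖R_L = 107.0 Ω, so V = 10.6 × 107.0/667.0 = 1.70 V.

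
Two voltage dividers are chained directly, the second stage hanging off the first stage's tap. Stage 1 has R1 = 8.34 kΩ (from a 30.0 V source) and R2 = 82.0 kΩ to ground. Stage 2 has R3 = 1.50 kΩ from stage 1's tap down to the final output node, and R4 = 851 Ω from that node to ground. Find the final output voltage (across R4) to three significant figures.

Stage 2 presents R3+R4 = 2351 Ω as a load on stage 1's tap.
Stage 1's lower leg becomes R2‖(R3+R4) = 2285 Ω, so V_mid = 30.0 × 2285/10630 = 6.453 V.
Stage 2 is itself unloaded: V_out = V_mid × R4/(R3+R4) = 6.453 × 851/2351 = 2.34 V.

V_out ≈ 2.34 V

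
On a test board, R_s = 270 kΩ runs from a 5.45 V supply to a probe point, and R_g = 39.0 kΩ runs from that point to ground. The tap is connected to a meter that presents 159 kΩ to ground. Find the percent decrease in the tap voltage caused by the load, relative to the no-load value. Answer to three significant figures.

17.6 %

Unloaded V = 5.45 × 39.0/309.0 = 0.6879 V.
Loaded: R_g‖R_L = 31.32 kΩ, giving V = 5.45 × 31.32/301.3 = 0.5665 V.
Drop = (0.6879 − 0.5665) / 0.6879 = 17.6 %.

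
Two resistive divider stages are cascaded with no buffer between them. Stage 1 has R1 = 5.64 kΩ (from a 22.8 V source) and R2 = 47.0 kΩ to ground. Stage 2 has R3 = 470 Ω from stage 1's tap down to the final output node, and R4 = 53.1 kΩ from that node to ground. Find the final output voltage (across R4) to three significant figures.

Stage 2 presents R3+R4 = 53570 Ω as a load on stage 1's tap.
Stage 1's lower leg becomes R2‖(R3+R4) = 25040 Ω, so V_mid = 22.8 × 25040/30680 = 18.61 V.
Stage 2 is itself unloaded: V_out = V_mid × R4/(R3+R4) = 18.61 × 53100/53570 = 18.4 V.

V_out ≈ 18.4 V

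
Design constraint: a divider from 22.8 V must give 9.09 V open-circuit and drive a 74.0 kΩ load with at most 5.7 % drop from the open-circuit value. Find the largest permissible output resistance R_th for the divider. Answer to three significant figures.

R_th ≤ 4.47 kΩ

Loading drop = R_th/(R_th + R_L) ≤ 0.0570, so R_th ≤ R_L · ε/(1−ε) = 74.0 kΩ × 0.0570/0.9430 = 4.47 kΩ.
(Any R1, R2 with R2/(R1+R2) = 0.399 and R1‖R2 ≤ 4.47 kΩ will meet the spec.)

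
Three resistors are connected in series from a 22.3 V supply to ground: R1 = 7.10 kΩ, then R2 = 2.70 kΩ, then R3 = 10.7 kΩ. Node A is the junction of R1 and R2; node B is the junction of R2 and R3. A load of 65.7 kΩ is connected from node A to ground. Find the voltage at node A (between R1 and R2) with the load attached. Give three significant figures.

Below node A the series string R2+R3 = 13.40 kΩ sits in parallel with the 65.7 kΩ load: 11.13 kΩ.
V_A = 22.3 × 11.13/(7.10 + 11.13) = 13.6 V.

V ≈ 13.6 V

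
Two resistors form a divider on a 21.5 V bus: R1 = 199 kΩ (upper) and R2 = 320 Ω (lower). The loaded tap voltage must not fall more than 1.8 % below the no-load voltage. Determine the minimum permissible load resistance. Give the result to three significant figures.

R_L(min) ≈ 17.4 kΩ

Output resistance R_th = R1‖R2 = (199000 × 320)/199300 = 319.5 Ω.
The fractional drop is R_th/(R_th + R_L); requiring this ≤ 0.0180 gives R_L ≥ R_th(1/0.0180 − 1) = 319.5 × 54.56 = 17.4 kΩ.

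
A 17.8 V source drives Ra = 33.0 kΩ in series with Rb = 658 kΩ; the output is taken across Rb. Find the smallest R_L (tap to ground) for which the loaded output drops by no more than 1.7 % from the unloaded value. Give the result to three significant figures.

Output resistance R_th = Ra‖Rb = (33.0 × 658)/691.0 = 31.42 kΩ.
The fractional drop is R_th/(R_th + R_L); requiring this ≤ 0.0170 gives R_L ≥ R_th(1/0.0170 − 1) = 31.42 × 57.82 = 1.82 MΩ.

R_L(min) ≈ 1.82 MΩ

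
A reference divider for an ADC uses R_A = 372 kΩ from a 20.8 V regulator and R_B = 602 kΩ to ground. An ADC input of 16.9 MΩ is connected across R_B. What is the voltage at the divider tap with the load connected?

V_out ≈ 12.7 V

The load sits in parallel with R_B: R_B‖R_L = (602 × 16900) / (602 + 16900) = 581.3 kΩ.
V_out = 20.8 × 581.3 / (372 + 581.3) = 20.8 × 581.3/953.3 = 12.7 V.
(Unloaded it would have been 12.9 V.)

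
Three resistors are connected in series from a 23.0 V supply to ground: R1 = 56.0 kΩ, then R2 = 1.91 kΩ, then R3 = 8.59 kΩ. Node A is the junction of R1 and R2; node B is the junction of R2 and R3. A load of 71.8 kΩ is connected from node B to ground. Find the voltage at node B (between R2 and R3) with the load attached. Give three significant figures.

V ≈ 2.69 V

At node B, R3 is in parallel with the load: R3‖R_L = 7.672 kΩ.
Below node A the resistance is R2 + (R3‖R_L) = 9.582 kΩ, so V_A = 23.0 × 9.582/65.58 = 3.361 V.
Then V_B = V_A × (R3‖R_L)/(R2 + R3‖R_L) = 3.361 × 7.672/9.582 = 2.69 V.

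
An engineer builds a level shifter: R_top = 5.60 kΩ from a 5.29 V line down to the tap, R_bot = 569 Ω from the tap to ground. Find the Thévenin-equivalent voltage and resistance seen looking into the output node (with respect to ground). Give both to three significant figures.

V_th is the open-circuit tap voltage: 5.29 × 569/(5600 + 569) = 0.488 V.
With the supply zeroed, R_top and R_bot appear in parallel from the tap: R_th = R_top‖R_bot = (5600 × 569)/6169 = 517 Ω.

V_th = 0.488 V, R_th = 517 Ω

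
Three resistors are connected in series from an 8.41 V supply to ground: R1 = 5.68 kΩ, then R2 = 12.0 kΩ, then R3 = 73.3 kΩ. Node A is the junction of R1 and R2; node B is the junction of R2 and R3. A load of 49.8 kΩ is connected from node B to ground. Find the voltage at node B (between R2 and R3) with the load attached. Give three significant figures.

At node B, R3 is in parallel with the load: R3‖R_L = 29.65 kΩ.
Below node A the resistance is R2 + (R3‖R_L) = 41.65 kΩ, so V_A = 8.41 × 41.65/47.33 = 7.401 V.
Then V_B = V_A × (R3‖R_L)/(R2 + R3‖R_L) = 7.401 × 29.65/41.65 = 5.27 V.

V ≈ 5.27 V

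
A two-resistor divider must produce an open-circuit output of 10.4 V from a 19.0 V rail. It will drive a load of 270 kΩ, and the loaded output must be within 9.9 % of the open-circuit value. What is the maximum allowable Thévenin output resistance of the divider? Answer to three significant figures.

R_th ≤ 29.7 kΩ

Loading drop = R_th/(R_th + R_L) ≤ 0.0990, so R_th ≤ R_L · ε/(1−ε) = 270 kΩ × 0.0990/0.9010 = 29.7 kΩ.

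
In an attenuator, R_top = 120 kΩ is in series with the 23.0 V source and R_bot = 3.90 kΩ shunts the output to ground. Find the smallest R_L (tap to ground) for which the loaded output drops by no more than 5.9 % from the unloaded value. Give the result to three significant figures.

Output resistance R_th = R_top‖R_bot = (120 × 3.90)/123.9 = 3.777 kΩ.
The fractional drop is R_th/(R_th + R_L); requiring this ≤ 0.0590 gives R_L ≥ R_th(1/0.0590 − 1) = 3.777 × 15.95 = 60.2 kΩ.

R_L(min) ≈ 60.2 kΩ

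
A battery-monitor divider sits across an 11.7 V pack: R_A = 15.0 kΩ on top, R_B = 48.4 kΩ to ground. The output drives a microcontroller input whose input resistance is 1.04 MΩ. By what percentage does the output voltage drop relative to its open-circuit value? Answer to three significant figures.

1.09 %

The divider's output (Thévenin) resistance is R_A‖R_B = 11.45 kΩ.
Fractional drop under load = R_th/(R_th + R_L) = 11.45 / (11.45 + 1040) = 0.01089.
So the output falls by 1.09 %.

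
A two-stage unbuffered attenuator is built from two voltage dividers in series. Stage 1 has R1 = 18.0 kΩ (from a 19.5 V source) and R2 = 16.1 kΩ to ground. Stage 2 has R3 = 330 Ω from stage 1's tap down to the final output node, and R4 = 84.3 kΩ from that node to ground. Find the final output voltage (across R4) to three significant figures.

Stage 2 presents R3+R4 = 84630 Ω as a load on stage 1's tap.
Stage 1's lower leg becomes R2‖(R3+R4) = 13530 Ω, so V_mid = 19.5 × 13530/31530 = 8.367 V.
Stage 2 is itself unloaded: V_out = V_mid × R4/(R3+R4) = 8.367 × 84300/84630 = 8.33 V.

V_out ≈ 8.33 V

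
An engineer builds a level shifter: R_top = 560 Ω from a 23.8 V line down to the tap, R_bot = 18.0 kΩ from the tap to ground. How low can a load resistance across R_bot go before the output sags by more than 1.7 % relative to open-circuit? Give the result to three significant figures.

Output resistance R_th = R_top‖R_bot = (560 × 18000)/18560 = 543.1 Ω.
The fractional drop is R_th/(R_th + R_L); requiring this ≤ 0.0170 gives R_L ≥ R_th(1/0.0170 − 1) = 543.1 × 57.82 = 31.4 kΩ.

R_L(min) ≈ 31.4 kΩ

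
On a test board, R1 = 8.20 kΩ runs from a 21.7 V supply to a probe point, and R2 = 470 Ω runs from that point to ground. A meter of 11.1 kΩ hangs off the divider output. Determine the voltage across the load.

The load sits in parallel with R2: R2‖R_L = (470 × 11100) / (470 + 11100) = 450.9 Ω.
V_out = 21.7 × 450.9 / (8200 + 450.9) = 21.7 × 450.9/8651 = 1.13 V.

V_out ≈ 1.13 V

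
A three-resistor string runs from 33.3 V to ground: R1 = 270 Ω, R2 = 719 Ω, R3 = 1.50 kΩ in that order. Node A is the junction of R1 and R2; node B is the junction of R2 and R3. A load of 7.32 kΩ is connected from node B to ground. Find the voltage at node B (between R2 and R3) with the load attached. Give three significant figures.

At node B, R3 is in parallel with the load: R3‖R_L = 1245 Ω.
Below node A the resistance is R2 + (R3‖R_L) = 1964 Ω, so V_A = 33.3 × 1964/2234 = 29.28 V.
Then V_B = V_A × (R3‖R_L)/(R2 + R3‖R_L) = 29.28 × 1245/1964 = 18.6 V.

V ≈ 18.6 V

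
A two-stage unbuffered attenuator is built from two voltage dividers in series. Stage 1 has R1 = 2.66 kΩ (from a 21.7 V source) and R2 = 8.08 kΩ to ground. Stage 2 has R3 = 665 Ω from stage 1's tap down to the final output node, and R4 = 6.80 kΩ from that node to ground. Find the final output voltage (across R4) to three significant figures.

Stage 2 presents R3+R4 = 7465 Ω as a load on stage 1's tap.
Stage 1's lower leg becomes R2‖(R3+R4) = 3880 Ω, so V_mid = 21.7 × 3880/6540 = 12.87 V.
Stage 2 is itself unloaded: V_out = V_mid × R4/(R3+R4) = 12.87 × 6800/7465 = 11.7 V.

V_out ≈ 11.7 V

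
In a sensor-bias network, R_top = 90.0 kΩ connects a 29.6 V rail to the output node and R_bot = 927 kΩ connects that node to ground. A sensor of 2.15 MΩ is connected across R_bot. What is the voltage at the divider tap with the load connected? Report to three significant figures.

V_out ≈ 26.0 V

The load sits in parallel with R_bot: R_bot‖R_L = (927 × 2150) / (927 + 2150) = 647.7 kΩ.
V_out = 29.6 × 647.7 / (90.0 + 647.7) = 29.6 × 647.7/737.7 = 26.0 V.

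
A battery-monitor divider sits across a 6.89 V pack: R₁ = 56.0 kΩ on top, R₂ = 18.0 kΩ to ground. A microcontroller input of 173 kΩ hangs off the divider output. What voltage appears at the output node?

The load sits in parallel with R₂: R₂‖R_L = (18.0 × 173) / (18.0 + 173) = 16.30 kΩ.
V_out = 6.89 × 16.30 / (56.0 + 16.30) = 6.89 × 16.30/72.30 = 1.55 V.

V_out ≈ 1.55 V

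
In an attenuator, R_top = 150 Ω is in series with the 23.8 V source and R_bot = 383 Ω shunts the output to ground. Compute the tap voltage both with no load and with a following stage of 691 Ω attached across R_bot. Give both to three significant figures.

Unloaded: 17.1 V; loaded: 14.8 V

Open-circuit: V = 23.8 × 383/(150 + 383) = 17.1 V.
With the load, R_bot becomes R_bot‖R_L = 246.4 Ω, so V = 23.8 × 246.4/396.4 = 14.8 V.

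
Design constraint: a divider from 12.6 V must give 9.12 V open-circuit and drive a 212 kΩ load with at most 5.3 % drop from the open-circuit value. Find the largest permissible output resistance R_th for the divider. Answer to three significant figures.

R_th ≤ 11.9 kΩ

Loading drop = R_th/(R_th + R_L) ≤ 0.0530, so R_th ≤ R_L · ε/(1−ε) = 212 kΩ × 0.0530/0.9470 = 11.9 kΩ.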